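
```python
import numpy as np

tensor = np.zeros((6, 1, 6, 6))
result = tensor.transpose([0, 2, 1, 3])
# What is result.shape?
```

(6, 6, 1, 6)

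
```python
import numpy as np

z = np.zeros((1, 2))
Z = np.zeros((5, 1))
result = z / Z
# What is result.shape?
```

(5, 2)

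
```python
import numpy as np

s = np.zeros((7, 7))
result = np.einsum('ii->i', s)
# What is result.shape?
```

(7,)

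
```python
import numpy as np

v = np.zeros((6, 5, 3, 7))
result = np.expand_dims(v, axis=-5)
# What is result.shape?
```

(1, 6, 5, 3, 7)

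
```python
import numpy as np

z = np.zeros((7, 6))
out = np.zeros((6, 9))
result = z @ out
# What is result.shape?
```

(7, 9)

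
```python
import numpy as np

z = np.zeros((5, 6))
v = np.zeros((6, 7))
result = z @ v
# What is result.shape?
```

(5, 7)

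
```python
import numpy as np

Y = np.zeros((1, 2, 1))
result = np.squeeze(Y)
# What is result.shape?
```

(2,)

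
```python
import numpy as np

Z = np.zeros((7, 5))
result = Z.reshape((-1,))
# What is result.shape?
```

(35,)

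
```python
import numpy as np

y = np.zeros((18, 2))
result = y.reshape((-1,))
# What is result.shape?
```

(36,)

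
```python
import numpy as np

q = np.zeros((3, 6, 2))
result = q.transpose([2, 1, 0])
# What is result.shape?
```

(2, 6, 3)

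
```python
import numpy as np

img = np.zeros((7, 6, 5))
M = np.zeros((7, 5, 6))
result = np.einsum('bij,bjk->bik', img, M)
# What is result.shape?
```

(7, 6, 6)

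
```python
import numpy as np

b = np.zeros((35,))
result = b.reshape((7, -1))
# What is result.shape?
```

(7, 5)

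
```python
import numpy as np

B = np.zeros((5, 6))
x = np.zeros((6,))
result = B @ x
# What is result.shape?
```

(5,)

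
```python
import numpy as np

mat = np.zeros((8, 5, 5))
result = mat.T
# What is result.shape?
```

(5, 5, 8)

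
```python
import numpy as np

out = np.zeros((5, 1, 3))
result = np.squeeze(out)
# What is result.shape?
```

(5, 3)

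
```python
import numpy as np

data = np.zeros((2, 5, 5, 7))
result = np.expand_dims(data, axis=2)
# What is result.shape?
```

(2, 5, 1, 5, 7)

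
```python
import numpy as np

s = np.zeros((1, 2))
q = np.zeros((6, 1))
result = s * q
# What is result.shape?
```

(6, 2)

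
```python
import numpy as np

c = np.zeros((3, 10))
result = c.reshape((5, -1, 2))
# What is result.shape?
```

(5, 3, 2)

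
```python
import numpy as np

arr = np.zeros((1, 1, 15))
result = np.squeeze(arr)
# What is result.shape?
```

(15,)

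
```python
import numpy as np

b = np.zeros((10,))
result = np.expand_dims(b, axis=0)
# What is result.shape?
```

(1, 10)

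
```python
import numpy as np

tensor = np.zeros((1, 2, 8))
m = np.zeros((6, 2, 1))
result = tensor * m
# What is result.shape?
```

(6, 2, 8)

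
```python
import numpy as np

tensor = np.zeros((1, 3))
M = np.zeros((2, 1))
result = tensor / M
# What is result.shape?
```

(2, 3)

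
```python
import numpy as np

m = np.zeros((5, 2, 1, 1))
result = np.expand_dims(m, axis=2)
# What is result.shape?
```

(5, 2, 1, 1, 1)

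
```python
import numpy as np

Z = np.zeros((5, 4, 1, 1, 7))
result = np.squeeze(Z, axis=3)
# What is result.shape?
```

(5, 4, 1, 7)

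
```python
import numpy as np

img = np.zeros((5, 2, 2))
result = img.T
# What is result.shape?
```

(2, 2, 5)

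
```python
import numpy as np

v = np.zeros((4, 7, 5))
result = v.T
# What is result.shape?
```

(5, 7, 4)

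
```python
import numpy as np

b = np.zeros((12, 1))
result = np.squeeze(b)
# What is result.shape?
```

(12,)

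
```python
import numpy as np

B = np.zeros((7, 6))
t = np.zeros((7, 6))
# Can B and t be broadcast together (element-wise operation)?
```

Yes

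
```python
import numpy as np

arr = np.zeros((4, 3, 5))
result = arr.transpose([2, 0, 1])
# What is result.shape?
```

(5, 4, 3)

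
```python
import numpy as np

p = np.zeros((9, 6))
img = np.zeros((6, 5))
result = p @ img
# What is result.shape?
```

(9, 5)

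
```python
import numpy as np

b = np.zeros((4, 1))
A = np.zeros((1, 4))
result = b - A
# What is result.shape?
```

(4, 4)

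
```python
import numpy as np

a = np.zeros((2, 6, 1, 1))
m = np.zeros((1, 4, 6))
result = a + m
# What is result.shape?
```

(2, 6, 4, 6)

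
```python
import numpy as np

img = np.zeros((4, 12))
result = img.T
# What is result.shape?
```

(12, 4)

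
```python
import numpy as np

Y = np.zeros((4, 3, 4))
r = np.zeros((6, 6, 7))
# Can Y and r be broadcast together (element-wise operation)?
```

No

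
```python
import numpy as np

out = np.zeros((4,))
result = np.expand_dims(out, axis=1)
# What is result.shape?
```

(4, 1)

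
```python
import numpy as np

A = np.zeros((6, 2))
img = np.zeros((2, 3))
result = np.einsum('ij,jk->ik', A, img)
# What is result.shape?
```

(6, 3)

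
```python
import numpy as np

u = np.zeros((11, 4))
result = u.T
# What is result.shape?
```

(4, 11)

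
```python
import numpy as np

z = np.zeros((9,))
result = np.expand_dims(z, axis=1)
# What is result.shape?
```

(9, 1)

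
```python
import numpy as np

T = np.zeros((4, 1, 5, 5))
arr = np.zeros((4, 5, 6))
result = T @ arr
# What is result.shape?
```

(4, 4, 5, 6)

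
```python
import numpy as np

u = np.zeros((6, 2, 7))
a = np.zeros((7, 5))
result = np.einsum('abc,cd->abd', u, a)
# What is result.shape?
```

(6, 2, 5)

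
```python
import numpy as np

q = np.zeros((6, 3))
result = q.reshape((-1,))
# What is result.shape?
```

(18,)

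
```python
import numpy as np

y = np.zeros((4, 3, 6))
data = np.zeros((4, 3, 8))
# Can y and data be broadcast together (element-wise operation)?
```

No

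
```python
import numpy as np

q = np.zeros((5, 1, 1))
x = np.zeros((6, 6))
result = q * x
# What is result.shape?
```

(5, 6, 6)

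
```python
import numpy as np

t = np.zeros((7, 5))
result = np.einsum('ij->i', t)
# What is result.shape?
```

(7,)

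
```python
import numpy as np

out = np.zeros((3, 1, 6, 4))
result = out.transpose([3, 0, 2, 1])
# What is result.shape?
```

(4, 3, 6, 1)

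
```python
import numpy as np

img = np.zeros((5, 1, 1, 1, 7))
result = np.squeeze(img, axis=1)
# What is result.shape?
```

(5, 1, 1, 7)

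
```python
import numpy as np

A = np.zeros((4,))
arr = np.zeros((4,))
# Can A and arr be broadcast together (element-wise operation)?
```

Yes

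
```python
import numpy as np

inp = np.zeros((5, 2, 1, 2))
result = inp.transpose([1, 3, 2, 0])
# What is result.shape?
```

(2, 2, 1, 5)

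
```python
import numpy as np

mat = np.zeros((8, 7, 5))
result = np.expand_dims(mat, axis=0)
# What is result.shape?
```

(1, 8, 7, 5)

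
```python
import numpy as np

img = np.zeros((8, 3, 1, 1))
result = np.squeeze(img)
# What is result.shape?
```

(8, 3)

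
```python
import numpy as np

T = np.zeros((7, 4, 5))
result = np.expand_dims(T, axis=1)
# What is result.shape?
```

(7, 1, 4, 5)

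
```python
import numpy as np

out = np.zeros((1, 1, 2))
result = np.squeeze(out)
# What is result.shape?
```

(2,)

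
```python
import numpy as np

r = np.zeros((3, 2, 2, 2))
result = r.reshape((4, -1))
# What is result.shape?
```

(4, 6)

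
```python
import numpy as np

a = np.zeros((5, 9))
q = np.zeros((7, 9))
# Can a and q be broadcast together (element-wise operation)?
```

No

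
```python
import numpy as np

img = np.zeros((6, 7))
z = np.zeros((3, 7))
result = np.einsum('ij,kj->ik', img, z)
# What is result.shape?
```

(6, 3)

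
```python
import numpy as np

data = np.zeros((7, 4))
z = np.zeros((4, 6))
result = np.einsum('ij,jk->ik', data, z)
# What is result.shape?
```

(7, 6)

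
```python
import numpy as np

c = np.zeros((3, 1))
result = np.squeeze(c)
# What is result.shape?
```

(3,)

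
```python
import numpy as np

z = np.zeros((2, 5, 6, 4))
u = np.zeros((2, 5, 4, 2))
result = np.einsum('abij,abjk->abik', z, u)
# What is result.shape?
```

(2, 5, 6, 2)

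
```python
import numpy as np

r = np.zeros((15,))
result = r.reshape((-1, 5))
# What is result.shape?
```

(3, 5)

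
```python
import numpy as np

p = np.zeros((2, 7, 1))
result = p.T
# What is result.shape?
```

(1, 7, 2)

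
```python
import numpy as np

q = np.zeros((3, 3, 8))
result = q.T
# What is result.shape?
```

(8, 3, 3)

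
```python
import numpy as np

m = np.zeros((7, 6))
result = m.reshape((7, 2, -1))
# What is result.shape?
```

(7, 2, 3)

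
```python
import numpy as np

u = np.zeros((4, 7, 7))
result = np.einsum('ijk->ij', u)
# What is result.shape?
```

(4, 7)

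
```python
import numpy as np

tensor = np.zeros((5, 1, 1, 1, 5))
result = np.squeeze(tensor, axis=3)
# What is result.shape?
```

(5, 1, 1, 5)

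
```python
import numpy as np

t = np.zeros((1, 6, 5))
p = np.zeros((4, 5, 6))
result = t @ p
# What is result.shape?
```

(4, 6, 6)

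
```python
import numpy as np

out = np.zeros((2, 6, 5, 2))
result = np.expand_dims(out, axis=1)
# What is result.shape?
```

(2, 1, 6, 5, 2)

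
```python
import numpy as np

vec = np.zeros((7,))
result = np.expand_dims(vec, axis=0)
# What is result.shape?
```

(1, 7)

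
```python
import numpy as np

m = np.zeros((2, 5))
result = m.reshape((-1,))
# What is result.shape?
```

(10,)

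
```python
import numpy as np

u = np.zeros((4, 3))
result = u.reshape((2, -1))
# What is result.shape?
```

(2, 6)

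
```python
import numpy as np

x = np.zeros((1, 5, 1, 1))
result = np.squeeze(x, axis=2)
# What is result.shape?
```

(1, 5, 1)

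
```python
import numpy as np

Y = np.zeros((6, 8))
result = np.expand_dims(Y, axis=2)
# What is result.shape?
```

(6, 8, 1)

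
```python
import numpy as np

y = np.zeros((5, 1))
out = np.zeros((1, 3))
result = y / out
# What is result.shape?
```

(5, 3)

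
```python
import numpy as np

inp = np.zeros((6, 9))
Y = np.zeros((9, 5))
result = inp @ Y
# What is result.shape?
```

(6, 5)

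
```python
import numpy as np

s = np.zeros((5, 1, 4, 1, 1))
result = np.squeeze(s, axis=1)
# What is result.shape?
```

(5, 4, 1, 1)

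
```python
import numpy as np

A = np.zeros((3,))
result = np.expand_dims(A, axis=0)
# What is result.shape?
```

(1, 3)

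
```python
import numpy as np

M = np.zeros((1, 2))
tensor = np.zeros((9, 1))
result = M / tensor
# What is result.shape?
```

(9, 2)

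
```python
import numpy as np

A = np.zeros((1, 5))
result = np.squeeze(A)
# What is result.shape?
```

(5,)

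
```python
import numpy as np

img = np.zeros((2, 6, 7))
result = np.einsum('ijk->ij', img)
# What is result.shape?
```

(2, 6)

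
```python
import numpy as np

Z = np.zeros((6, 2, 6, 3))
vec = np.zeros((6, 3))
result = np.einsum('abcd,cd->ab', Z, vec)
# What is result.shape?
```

(6, 2)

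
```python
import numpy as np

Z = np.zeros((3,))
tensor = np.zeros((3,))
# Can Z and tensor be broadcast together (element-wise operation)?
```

Yes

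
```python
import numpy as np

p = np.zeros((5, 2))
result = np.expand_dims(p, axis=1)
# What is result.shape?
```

(5, 1, 2)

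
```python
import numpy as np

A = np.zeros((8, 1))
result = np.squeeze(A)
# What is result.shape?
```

(8,)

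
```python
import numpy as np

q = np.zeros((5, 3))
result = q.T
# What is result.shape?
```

(3, 5)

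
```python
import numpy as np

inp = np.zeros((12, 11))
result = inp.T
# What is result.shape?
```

(11, 12)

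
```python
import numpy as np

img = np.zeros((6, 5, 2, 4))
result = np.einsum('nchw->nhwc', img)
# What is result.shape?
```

(6, 2, 4, 5)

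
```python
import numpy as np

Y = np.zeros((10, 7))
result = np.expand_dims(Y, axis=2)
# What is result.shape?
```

(10, 7, 1)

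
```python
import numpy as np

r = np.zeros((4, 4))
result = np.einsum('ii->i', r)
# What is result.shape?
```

(4,)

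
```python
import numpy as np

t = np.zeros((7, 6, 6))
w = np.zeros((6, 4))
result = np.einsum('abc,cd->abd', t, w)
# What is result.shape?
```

(7, 6, 4)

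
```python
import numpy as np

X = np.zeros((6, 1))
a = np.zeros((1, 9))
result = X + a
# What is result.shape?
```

(6, 9)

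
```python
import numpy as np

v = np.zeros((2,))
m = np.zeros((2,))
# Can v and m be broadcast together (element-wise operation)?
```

Yes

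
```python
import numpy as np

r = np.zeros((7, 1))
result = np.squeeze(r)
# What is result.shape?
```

(7,)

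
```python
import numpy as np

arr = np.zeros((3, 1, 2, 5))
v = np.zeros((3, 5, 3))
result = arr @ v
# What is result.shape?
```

(3, 3, 2, 3)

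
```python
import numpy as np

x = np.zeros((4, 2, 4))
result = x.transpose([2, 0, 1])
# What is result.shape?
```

(4, 4, 2)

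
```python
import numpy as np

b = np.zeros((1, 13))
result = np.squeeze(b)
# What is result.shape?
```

(13,)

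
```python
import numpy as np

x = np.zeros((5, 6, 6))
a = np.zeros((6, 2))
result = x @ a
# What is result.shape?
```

(5, 6, 2)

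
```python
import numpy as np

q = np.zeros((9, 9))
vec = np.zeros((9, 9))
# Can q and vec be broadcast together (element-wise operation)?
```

Yes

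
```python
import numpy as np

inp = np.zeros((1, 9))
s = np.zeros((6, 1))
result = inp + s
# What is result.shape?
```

(6, 9)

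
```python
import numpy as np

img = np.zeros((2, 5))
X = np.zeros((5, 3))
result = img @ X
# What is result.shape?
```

(2, 3)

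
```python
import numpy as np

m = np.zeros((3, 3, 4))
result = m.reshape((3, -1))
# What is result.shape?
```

(3, 12)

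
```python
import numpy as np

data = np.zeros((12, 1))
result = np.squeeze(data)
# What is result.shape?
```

(12,)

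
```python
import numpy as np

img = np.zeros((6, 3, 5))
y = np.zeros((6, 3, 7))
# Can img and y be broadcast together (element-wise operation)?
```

No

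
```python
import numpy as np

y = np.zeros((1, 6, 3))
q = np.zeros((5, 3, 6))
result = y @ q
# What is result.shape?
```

(5, 6, 6)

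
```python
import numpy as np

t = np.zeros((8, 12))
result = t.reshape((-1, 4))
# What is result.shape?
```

(24, 4)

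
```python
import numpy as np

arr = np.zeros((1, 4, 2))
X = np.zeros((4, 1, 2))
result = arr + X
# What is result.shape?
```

(4, 4, 2)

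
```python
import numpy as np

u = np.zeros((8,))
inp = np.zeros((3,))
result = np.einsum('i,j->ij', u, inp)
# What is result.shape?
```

(8, 3)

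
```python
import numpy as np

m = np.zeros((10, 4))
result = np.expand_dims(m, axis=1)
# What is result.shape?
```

(10, 1, 4)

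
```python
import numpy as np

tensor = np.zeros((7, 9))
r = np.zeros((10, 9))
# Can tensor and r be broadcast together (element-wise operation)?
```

No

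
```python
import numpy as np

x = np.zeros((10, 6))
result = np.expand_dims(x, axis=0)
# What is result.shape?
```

(1, 10, 6)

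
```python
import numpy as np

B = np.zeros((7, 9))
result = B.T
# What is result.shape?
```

(9, 7)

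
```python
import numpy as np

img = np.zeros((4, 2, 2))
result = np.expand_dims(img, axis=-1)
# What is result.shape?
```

(4, 2, 2, 1)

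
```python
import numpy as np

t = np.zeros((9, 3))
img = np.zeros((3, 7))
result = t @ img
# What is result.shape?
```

(9, 7)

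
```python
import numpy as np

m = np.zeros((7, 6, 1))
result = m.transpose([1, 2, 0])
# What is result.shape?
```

(6, 1, 7)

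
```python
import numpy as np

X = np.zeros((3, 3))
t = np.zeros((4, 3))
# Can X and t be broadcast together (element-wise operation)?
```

No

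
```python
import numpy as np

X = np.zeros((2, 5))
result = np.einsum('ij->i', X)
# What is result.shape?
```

(2,)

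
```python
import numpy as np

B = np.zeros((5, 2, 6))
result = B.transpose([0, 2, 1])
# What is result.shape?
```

(5, 6, 2)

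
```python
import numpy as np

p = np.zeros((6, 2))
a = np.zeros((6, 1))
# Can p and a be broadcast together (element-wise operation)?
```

Yes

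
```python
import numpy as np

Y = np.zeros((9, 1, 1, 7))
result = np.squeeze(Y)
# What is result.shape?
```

(9, 7)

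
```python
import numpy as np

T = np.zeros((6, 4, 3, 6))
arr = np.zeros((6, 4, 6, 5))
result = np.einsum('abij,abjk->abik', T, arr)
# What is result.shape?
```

(6, 4, 3, 5)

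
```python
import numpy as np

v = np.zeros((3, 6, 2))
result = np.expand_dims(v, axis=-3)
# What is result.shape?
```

(3, 1, 6, 2)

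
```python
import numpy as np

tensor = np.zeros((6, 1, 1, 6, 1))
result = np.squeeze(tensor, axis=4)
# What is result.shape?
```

(6, 1, 1, 6)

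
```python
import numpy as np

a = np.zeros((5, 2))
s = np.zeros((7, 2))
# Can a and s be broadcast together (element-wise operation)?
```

No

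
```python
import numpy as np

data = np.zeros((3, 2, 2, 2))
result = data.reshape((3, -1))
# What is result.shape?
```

(3, 8)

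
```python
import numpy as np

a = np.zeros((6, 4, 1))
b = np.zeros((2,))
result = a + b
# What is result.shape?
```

(6, 4, 2)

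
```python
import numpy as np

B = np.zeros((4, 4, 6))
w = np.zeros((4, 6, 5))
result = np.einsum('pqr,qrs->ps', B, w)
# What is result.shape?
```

(4, 5)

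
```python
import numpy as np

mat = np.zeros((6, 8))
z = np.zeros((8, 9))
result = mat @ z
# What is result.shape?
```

(6, 9)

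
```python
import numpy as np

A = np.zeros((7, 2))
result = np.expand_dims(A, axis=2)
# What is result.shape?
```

(7, 2, 1)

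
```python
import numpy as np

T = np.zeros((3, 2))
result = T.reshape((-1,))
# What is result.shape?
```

(6,)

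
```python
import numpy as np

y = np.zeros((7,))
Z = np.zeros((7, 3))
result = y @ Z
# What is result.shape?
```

(3,)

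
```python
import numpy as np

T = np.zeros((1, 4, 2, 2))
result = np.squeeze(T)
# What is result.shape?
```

(4, 2, 2)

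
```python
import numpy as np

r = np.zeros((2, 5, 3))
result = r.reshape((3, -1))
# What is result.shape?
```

(3, 10)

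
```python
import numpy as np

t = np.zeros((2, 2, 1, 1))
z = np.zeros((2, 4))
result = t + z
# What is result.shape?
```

(2, 2, 2, 4)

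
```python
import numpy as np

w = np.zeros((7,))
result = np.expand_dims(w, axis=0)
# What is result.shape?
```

(1, 7)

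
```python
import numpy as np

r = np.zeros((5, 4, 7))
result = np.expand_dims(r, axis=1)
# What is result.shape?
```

(5, 1, 4, 7)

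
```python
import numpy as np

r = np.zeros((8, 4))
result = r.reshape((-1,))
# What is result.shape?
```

(32,)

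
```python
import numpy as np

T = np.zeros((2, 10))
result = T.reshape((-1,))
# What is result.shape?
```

(20,)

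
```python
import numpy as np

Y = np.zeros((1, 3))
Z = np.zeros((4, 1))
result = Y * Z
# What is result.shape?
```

(4, 3)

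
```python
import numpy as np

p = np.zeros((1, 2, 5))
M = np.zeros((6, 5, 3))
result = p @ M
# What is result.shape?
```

(6, 2, 3)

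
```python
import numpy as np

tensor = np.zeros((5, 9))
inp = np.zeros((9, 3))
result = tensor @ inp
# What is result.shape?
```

(5, 3)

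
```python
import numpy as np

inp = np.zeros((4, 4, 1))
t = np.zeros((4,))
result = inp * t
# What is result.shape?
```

(4, 4, 4)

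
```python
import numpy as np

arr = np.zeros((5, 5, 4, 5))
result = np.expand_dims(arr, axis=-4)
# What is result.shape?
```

(5, 1, 5, 4, 5)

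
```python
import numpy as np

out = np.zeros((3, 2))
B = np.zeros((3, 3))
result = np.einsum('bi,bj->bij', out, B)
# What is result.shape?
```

(3, 2, 3)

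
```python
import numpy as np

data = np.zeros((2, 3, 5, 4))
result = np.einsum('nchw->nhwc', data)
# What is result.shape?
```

(2, 5, 4, 3)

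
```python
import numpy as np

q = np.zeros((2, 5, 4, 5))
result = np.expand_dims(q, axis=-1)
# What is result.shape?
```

(2, 5, 4, 5, 1)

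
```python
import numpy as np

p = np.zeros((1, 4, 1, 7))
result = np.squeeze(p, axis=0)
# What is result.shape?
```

(4, 1, 7)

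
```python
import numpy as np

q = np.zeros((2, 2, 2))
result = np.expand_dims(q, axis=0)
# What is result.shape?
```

(1, 2, 2, 2)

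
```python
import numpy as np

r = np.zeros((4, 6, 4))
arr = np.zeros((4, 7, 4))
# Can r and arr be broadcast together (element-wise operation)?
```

No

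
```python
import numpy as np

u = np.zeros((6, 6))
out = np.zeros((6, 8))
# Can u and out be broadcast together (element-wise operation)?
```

No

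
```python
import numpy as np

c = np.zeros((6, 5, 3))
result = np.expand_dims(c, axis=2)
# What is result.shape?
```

(6, 5, 1, 3)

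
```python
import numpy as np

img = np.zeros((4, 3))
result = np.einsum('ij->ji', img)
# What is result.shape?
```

(3, 4)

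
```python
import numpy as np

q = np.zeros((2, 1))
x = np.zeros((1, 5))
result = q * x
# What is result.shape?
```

(2, 5)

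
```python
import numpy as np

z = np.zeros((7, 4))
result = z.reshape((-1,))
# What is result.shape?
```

(28,)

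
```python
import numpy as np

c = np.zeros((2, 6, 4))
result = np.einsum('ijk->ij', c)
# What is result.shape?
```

(2, 6)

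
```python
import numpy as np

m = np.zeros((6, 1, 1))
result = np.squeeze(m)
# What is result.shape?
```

(6,)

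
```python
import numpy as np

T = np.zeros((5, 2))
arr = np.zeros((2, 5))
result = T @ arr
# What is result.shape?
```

(5, 5)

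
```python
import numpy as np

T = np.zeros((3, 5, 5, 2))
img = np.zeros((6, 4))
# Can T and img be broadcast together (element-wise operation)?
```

No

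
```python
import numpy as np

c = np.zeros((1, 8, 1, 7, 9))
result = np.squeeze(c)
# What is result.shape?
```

(8, 7, 9)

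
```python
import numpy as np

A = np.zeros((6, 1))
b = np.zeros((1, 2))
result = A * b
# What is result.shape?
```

(6, 2)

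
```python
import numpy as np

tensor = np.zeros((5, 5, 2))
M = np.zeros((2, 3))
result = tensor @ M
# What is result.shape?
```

(5, 5, 3)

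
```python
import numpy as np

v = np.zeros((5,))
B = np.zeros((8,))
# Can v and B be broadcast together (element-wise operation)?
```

No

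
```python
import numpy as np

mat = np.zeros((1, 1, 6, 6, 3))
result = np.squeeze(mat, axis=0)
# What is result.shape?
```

(1, 6, 6, 3)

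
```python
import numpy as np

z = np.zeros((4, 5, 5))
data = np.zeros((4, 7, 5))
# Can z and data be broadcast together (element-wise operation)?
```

No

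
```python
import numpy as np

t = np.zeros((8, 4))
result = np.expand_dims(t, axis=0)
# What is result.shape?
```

(1, 8, 4)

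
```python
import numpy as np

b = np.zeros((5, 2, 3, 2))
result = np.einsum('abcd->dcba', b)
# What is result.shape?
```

(2, 3, 2, 5)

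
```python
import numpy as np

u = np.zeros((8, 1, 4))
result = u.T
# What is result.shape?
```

(4, 1, 8)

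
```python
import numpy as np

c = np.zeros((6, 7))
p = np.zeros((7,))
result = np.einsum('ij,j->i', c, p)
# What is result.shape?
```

(6,)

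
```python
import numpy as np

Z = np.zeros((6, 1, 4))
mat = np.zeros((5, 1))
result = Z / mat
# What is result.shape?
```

(6, 5, 4)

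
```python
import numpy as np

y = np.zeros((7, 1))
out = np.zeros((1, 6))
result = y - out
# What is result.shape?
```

(7, 6)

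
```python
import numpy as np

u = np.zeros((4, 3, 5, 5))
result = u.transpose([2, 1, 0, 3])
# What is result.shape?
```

(5, 3, 4, 5)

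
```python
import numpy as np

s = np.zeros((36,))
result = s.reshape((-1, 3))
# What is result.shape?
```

(12, 3)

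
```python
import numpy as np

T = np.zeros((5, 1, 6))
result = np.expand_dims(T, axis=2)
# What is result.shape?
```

(5, 1, 1, 6)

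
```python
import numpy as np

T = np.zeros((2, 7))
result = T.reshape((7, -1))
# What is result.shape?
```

(7, 2)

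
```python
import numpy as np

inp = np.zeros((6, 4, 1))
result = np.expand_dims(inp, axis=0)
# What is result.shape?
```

(1, 6, 4, 1)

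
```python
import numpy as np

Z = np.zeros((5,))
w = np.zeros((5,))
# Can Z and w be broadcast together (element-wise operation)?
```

Yes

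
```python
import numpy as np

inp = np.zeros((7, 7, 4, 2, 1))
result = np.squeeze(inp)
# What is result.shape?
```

(7, 7, 4, 2)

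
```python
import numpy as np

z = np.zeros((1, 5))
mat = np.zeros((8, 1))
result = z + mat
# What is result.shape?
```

(8, 5)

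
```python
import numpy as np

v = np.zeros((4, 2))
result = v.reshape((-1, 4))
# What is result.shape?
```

(2, 4)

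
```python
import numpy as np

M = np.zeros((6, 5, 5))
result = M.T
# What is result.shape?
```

(5, 5, 6)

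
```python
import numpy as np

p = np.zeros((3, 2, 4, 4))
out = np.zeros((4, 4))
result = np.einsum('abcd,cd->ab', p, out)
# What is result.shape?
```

(3, 2)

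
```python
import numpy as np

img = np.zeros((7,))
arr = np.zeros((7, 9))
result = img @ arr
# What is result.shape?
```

(9,)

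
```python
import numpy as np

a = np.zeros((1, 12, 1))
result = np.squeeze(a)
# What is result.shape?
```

(12,)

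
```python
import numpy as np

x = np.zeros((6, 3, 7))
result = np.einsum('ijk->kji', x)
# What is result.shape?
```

(7, 3, 6)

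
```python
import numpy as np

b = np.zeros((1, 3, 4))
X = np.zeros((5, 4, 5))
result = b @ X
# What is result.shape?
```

(5, 3, 5)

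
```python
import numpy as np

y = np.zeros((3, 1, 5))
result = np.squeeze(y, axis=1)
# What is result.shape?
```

(3, 5)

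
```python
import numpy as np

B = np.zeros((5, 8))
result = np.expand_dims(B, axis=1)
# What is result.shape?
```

(5, 1, 8)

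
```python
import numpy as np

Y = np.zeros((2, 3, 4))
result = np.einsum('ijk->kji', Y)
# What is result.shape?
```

(4, 3, 2)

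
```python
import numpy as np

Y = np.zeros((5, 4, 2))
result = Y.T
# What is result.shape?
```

(2, 4, 5)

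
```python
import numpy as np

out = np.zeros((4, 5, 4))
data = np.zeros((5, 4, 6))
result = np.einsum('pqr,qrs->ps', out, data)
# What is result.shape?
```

(4, 6)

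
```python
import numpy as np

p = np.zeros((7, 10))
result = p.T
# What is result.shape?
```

(10, 7)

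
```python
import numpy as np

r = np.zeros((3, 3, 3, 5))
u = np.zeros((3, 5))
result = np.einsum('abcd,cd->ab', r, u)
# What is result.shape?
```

(3, 3)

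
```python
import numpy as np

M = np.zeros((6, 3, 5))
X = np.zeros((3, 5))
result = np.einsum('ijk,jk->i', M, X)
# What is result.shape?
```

(6,)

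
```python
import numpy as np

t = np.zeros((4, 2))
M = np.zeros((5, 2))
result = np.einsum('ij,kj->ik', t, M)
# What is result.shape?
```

(4, 5)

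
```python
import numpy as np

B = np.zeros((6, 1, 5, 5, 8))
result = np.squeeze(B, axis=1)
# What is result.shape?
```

(6, 5, 5, 8)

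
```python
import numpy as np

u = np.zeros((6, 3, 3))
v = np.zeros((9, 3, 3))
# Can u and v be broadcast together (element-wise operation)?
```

No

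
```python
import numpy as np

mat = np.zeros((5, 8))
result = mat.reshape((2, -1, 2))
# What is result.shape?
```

(2, 10, 2)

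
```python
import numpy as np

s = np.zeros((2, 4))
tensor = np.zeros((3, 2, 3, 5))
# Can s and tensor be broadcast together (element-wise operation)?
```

No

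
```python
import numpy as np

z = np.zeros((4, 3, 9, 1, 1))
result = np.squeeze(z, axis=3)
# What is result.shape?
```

(4, 3, 9, 1)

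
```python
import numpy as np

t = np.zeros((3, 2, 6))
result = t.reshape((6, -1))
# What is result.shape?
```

(6, 6)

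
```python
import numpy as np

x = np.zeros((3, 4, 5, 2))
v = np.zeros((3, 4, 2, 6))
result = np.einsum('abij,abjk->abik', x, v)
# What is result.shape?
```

(3, 4, 5, 6)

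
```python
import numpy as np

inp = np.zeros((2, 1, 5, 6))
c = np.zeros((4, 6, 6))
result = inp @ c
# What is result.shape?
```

(2, 4, 5, 6)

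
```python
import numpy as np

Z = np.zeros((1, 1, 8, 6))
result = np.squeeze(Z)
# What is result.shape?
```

(8, 6)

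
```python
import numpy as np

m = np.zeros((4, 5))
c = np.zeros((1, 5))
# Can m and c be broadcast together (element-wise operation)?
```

Yes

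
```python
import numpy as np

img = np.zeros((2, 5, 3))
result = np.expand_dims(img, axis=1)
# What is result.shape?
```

(2, 1, 5, 3)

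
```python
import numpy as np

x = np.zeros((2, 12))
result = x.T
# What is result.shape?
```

(12, 2)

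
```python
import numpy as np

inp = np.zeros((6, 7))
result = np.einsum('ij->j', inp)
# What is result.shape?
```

(7,)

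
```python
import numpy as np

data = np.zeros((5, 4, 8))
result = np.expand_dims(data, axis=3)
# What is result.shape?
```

(5, 4, 8, 1)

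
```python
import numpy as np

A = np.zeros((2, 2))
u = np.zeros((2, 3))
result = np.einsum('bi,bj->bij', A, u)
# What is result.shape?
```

(2, 2, 3)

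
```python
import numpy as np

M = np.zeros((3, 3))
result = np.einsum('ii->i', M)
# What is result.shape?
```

(3,)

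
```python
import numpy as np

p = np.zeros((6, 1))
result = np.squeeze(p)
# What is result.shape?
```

(6,)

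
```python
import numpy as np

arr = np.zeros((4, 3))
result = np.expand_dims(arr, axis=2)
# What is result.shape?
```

(4, 3, 1)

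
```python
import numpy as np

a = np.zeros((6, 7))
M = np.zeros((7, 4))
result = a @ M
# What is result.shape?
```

(6, 4)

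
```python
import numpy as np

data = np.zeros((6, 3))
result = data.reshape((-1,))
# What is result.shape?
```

(18,)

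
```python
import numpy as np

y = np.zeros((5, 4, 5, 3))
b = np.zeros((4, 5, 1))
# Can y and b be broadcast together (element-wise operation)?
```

Yes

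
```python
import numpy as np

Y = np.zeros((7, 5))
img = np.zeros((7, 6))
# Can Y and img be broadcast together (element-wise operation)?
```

No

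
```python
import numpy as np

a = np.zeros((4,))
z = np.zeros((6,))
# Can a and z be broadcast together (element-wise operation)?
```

No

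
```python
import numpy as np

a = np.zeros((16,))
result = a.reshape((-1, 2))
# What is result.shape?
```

(8, 2)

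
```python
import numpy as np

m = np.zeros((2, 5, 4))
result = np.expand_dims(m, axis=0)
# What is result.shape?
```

(1, 2, 5, 4)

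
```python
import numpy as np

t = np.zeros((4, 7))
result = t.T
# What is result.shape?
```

(7, 4)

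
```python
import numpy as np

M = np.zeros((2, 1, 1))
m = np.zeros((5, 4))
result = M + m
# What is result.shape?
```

(2, 5, 4)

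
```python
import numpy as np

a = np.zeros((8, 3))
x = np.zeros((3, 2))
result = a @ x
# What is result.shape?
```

(8, 2)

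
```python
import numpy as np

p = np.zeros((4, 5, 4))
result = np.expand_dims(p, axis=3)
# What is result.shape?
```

(4, 5, 4, 1)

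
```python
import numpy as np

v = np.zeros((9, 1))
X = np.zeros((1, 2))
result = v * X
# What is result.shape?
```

(9, 2)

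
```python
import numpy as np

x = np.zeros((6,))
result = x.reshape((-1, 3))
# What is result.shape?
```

(2, 3)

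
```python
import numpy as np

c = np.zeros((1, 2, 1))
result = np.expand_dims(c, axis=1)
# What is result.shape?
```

(1, 1, 2, 1)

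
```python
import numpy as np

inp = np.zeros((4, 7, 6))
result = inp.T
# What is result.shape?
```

(6, 7, 4)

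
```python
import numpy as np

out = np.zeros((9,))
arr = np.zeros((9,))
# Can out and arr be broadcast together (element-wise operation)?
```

Yes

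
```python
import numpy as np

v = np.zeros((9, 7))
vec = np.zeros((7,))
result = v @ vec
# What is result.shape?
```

(9,)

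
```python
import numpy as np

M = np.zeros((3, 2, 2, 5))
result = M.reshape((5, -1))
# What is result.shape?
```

(5, 12)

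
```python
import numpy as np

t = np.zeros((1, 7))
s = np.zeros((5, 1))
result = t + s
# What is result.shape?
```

(5, 7)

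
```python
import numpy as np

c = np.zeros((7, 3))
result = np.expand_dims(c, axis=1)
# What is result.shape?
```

(7, 1, 3)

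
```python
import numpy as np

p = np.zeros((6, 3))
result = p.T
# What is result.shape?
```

(3, 6)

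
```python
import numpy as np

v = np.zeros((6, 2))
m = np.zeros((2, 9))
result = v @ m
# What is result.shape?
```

(6, 9)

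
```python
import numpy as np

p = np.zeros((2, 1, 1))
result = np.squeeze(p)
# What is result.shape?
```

(2,)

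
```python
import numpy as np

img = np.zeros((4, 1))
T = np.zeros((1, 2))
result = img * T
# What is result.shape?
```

(4, 2)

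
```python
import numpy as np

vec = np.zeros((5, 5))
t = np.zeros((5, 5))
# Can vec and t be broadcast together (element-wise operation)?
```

Yes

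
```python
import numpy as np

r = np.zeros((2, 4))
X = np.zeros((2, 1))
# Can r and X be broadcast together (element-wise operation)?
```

Yes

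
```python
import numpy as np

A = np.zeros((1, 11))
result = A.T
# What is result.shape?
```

(11, 1)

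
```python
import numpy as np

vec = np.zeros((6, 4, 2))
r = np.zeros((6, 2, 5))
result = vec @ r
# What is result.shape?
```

(6, 4, 5)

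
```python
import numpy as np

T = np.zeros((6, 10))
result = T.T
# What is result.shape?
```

(10, 6)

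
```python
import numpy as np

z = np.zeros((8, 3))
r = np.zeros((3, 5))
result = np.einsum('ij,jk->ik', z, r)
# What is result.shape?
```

(8, 5)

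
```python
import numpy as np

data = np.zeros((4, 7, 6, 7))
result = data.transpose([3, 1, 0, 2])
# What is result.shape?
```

(7, 7, 4, 6)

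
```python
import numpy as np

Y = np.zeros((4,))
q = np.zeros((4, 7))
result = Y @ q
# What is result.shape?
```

(7,)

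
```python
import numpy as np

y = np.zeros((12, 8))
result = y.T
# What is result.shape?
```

(8, 12)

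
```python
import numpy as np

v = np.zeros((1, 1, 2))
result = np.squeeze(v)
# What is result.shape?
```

(2,)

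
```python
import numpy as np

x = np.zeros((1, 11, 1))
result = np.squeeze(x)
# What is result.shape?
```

(11,)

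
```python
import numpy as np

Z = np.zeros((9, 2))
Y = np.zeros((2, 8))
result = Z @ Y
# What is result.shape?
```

(9, 8)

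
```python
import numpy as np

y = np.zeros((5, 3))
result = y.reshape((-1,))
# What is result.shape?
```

(15,)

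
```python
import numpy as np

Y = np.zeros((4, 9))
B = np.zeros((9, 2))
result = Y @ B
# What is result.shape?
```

(4, 2)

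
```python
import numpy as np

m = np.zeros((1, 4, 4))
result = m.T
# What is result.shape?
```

(4, 4, 1)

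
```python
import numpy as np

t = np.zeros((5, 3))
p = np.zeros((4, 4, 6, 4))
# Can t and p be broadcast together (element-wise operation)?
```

No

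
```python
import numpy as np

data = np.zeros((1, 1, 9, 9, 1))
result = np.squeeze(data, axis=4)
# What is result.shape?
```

(1, 1, 9, 9)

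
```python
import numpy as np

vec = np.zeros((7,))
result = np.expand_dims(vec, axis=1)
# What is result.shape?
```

(7, 1)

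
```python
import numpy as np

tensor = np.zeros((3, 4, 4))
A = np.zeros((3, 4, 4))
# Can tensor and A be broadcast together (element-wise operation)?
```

Yes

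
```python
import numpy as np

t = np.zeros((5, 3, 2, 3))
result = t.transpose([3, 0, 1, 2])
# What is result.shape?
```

(3, 5, 3, 2)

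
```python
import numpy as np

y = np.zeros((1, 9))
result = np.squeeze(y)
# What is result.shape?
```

(9,)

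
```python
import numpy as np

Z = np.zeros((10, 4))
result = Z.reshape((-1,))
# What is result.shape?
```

(40,)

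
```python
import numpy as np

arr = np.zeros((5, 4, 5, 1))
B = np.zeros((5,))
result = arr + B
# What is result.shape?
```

(5, 4, 5, 5)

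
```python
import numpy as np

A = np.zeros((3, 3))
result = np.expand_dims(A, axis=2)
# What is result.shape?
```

(3, 3, 1)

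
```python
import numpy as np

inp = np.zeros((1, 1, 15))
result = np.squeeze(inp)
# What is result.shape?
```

(15,)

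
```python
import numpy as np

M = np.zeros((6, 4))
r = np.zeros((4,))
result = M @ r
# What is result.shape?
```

(6,)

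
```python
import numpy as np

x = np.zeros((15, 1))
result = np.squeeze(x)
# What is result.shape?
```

(15,)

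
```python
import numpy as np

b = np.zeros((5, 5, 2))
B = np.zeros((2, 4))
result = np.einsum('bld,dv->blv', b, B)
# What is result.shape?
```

(5, 5, 4)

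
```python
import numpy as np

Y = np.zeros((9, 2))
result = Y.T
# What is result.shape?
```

(2, 9)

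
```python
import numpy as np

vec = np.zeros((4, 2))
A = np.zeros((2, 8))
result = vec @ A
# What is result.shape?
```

(4, 8)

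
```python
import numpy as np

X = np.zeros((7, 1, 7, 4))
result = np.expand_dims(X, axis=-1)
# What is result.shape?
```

(7, 1, 7, 4, 1)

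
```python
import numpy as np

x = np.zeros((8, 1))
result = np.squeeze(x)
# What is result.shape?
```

(8,)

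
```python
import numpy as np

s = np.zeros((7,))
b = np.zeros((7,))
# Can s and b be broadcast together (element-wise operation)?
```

Yes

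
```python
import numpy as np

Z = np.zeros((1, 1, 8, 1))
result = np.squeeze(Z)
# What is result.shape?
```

(8,)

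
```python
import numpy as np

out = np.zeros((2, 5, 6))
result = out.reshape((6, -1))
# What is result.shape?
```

(6, 10)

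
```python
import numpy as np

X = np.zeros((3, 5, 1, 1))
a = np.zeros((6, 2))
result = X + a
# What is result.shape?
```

(3, 5, 6, 2)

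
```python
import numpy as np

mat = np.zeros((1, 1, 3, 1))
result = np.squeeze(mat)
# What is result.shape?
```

(3,)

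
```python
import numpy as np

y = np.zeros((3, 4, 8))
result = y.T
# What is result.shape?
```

(8, 4, 3)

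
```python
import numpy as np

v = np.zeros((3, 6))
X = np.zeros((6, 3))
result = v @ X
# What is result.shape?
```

(3, 3)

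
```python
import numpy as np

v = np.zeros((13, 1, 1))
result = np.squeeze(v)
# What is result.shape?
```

(13,)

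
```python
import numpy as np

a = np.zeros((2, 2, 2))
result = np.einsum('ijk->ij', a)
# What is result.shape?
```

(2, 2)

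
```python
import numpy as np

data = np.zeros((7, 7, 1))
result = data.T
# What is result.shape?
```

(1, 7, 7)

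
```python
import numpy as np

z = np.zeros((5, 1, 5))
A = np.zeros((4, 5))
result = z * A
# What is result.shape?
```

(5, 4, 5)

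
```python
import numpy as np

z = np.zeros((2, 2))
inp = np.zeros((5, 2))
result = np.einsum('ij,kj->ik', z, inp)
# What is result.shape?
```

(2, 5)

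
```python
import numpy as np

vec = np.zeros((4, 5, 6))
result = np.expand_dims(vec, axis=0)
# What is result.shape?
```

(1, 4, 5, 6)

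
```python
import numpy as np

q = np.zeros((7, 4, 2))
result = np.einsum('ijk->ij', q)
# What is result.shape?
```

(7, 4)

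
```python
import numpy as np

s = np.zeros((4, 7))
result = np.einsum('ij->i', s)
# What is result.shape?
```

(4,)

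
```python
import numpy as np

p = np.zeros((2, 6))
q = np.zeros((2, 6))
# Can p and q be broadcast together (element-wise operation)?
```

Yes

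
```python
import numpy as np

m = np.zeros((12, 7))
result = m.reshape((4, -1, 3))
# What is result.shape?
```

(4, 7, 3)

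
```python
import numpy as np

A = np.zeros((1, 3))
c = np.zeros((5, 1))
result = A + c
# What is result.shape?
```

(5, 3)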